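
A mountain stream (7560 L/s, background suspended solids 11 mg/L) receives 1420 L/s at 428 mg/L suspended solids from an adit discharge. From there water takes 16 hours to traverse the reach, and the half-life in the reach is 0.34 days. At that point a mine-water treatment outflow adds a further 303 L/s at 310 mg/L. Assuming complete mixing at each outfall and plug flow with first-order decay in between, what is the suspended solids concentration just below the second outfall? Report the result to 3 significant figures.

29.2 mg/L

Mass balance: C = (7560·11.00 + 1420·428.0) / 8980 = 690900/8980 = 76.94 mg/L; combined flow 8980 L/s.
Half-life 0.34 d → k = ln 2 / 0.34 = 2.039 d⁻¹.
Applying C = C₀e^(−kt): 76.94 × 0.2569 = 19.76 mg/L.
Second outfall: C = (8980·19.76 + 303.0·310.0)/9283 = 29.24 mg/L.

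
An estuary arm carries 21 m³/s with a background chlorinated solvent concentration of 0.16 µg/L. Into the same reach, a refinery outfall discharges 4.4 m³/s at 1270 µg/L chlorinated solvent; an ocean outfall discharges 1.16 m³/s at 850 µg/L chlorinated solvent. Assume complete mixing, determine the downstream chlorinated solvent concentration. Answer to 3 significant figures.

248 µg/L

Mass balance: C = (21.00·0.1600 + 4.400·1270 + 1.160·850.0) / 26.56 = 6577/26.56 = 247.6 µg/L.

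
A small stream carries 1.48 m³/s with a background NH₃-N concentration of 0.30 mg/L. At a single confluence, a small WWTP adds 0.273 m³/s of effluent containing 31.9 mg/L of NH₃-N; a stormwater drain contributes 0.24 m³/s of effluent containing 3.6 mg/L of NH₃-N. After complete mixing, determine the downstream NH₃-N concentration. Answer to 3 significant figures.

Mixed concentration C = ΣQC/ΣQ = (1.480·0.3000 + 0.2730·31.90 + 0.2400·3.600) / 1.993 = 10.02/1.993 = 5.026 mg/L.

5.03 mg/L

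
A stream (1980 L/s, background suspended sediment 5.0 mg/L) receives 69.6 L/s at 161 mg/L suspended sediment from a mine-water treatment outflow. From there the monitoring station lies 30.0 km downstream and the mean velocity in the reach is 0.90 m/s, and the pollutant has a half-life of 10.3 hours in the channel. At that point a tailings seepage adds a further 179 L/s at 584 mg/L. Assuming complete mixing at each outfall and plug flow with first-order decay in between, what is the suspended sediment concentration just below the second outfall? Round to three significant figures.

Mass balance: C = (1980·5.000 + 69.60·161.0) / 2050 = 21110/2050 = 10.30 mg/L; combined flow 2050 L/s.
Travel time t = 30.0·1000 / 0.90 = 33330 s = 9.259 h.
Half-life 10.3 h → k = ln 2 / 10.3 = 0.06730 h⁻¹ = 1.615 d⁻¹.
First-order decay: C = 10.30·exp(−k·t) = 10.30·0.5363 = 5.522 mg/L.
Second outfall: C = (2050·5.522 + 179.0·584.0)/2229 = 51.99 mg/L.

52.0 mg/L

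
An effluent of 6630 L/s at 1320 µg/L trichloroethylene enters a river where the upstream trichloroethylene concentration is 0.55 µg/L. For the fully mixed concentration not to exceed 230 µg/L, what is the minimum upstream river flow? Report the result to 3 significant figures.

Set C_mix = 230: (Q·0.5500 + 6630·1320) / (Q + 6630) = 230
→ Q = 6630·(1320 − 230)/(230 − 0.5500) = 31500 L/s.

31500 L/s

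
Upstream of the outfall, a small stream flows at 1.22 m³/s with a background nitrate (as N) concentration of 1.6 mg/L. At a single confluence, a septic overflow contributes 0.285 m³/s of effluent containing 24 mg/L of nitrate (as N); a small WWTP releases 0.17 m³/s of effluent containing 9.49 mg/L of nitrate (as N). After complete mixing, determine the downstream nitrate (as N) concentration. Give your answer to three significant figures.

6.21 mg/L

Mixed concentration C = ΣQC/ΣQ = (1.220·1.600 + 0.2850·24.00 + 0.1700·9.490) / 1.675 = 10.41/1.675 = 6.212 mg/L.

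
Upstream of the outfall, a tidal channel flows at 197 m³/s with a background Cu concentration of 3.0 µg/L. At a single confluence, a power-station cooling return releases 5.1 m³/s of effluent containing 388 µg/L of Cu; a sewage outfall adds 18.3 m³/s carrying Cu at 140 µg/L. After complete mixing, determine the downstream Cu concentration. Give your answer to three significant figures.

23.3 µg/L

Flow-weighted average: C = (197.0·3.000 + 5.100·388.0 + 18.30·140.0) / 220.4 = 5132/220.4 = 23.28 µg/L.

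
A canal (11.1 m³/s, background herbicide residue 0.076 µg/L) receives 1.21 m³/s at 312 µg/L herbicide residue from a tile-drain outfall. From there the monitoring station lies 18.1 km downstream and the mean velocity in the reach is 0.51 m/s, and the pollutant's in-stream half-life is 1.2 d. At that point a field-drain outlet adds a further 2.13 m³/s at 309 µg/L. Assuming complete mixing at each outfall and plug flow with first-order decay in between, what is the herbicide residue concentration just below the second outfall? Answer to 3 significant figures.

66.2 µg/L

Mass balance: C = (11.10·0.07600 + 1.210·312.0) / 12.31 = 378.4/12.31 = 30.74 µg/L; combined flow 12.31 m³/s.
Travel time t = 18.1·1000 / 0.51 = 35490 s = 9.858 h.
Half-life 1.2 d → k = ln 2 / 1.2 = 0.5776 d⁻¹.
After decay, C = 30.74 × e^(−kt) = 30.74 × 0.7888 = 24.24 µg/L.
Second outfall: C = (12.31·24.24 + 2.130·309.0)/14.44 = 66.25 µg/L.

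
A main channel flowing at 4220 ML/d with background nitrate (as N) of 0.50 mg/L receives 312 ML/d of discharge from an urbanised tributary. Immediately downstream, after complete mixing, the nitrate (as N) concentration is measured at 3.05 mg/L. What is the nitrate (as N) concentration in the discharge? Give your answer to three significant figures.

Mass balance: 4220·0.5000 + 312.0·Cₑ = 4532·3.050
→ Cₑ = (4532·3.050 − 4220·0.5000) / 312.0 = 37.54 mg/L.

37.5 mg/L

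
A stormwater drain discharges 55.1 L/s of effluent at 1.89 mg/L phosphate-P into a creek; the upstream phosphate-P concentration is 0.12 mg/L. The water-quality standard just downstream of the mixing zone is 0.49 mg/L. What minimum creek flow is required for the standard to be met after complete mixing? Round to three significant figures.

208 L/s

Set C_mix = 0.49: (Q·0.1200 + 55.10·1.890) / (Q + 55.10) = 0.49
→ Q = 55.10·(1.890 − 0.49)/(0.49 − 0.1200) = 208.5 L/s.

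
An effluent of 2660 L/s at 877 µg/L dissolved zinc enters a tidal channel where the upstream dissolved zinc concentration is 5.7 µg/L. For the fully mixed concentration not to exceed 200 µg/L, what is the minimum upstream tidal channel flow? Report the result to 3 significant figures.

9270 L/s

Set C_mix = 200: (Q·5.700 + 2660·877.0) / (Q + 2660) = 200
→ Q = 2660·(877.0 − 200)/(200 − 5.700) = 9268 L/s.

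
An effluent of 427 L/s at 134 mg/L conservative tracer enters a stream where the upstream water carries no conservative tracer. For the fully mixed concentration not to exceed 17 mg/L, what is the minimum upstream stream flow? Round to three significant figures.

2940 L/s

Set C_mix = 17: (Q·0 + 427.0·134.0) / (Q + 427.0) = 17
→ Q = 427.0·(134.0 − 17)/(17 − 0) = 2939 L/s.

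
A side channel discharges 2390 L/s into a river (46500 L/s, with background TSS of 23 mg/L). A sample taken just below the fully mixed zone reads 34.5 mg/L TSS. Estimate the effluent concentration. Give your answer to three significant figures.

Mass balance: 46500·23.00 + 2390·Cₑ = 48890·34.50
→ Cₑ = (48890·34.50 − 46500·23.00) / 2390 = 258.2 mg/L.

258 mg/L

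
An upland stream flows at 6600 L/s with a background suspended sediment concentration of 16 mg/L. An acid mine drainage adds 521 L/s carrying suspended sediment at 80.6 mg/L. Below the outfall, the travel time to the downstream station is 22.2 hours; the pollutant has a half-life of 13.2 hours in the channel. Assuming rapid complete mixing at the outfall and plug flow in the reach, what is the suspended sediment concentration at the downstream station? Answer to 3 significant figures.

6.46 mg/L

Mass balance: C = (6600·16.00 + 521.0·80.60) / 7121 = 147600/7121 = 20.73 mg/L.
Half-life 13.2 h → k = ln 2 / 13.2 = 0.05251 h⁻¹ = 1.260 d⁻¹.
After decay, C = 20.73 × e^(−kt) = 20.73 × 0.3117 = 6.460 mg/L.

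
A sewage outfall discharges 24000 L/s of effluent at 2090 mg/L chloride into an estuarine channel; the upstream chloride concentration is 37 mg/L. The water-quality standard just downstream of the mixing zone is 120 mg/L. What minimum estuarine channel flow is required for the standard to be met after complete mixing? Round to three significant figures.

570000 L/s

Set C_mix = 120: (Q·37.00 + 24000·2090) / (Q + 24000) = 120
→ Q = 24000·(2090 − 120)/(120 − 37.00) = 569600 L/s.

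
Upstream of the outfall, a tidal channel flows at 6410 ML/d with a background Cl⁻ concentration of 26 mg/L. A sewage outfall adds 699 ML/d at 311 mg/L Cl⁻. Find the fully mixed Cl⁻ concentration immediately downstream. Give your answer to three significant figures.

54.0 mg/L

Mixed concentration C = ΣQC/ΣQ = (6410·26.00 + 699.0·311.0) / 7109 = 384000/7109 = 54.02 mg/L.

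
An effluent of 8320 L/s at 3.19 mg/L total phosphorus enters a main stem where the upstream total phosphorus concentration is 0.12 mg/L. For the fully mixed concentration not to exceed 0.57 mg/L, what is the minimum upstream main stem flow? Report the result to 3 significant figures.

Set C_mix = 0.57: (Q·0.1200 + 8320·3.190) / (Q + 8320) = 0.57
→ Q = 8320·(3.190 − 0.57)/(0.57 − 0.1200) = 48440 L/s.

48400 L/s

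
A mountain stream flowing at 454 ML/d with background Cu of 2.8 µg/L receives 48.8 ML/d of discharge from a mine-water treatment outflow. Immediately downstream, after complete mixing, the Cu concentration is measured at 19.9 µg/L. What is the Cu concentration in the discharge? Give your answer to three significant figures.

Mass balance: 454.0·2.800 + 48.80·Cₑ = 502.8·19.90
→ Cₑ = (502.8·19.90 − 454.0·2.800) / 48.80 = 179.0 µg/L.

179 µg/L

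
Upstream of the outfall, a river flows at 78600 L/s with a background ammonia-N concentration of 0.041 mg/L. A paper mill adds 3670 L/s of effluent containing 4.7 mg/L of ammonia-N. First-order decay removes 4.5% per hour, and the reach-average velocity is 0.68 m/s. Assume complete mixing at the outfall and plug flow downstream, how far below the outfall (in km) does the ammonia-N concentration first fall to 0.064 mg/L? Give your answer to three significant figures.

72.2 km

Flow-weighted average: C = (78600·0.04100 + 3670·4.700) / 82270 = 20470/82270 = 0.2488 mg/L.
4.5%/h lost → k = −ln(1 − 0.045) = 0.04604 h⁻¹.
Set 0.2488·exp(−k·t) = 0.064 → t = ln(0.2488/0.064)/k = 106200 s = 29.49 h.
Distance = v·t = 0.68·106200 = 72200 m = 72.20 km.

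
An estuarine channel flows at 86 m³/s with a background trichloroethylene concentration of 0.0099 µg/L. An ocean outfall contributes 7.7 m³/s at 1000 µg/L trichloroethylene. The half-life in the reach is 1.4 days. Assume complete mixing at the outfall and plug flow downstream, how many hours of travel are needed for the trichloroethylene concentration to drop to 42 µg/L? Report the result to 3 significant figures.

32.5 h

Flow-weighted average: C = (86.00·0.009900 + 7.700·1000) / 93.70 = 7701/93.70 = 82.19 µg/L.
Half-life 1.4 d → k = ln 2 / 1.4 = 0.4951 d⁻¹.
82.19·exp(−k·t) = 42 → t = ln(82.19/42)/k = 117200 s = 32.54 h.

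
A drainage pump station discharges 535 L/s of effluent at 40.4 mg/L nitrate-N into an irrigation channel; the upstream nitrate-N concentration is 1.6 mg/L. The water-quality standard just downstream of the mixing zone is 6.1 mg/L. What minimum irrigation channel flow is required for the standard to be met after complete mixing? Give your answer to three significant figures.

4080 L/s

Set C_mix = 6.1: (Q·1.600 + 535.0·40.40) / (Q + 535.0) = 6.1
→ Q = 535.0·(40.40 − 6.1)/(6.1 − 1.600) = 4078 L/s.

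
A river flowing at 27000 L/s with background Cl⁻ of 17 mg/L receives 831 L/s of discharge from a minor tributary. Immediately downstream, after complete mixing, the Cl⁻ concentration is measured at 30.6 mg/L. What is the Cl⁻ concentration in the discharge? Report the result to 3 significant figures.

Mass balance: 27000·17.00 + 831.0·Cₑ = 27830·30.60
→ Cₑ = (27830·30.60 − 27000·17.00) / 831.0 = 472.5 mg/L.

472 mg/L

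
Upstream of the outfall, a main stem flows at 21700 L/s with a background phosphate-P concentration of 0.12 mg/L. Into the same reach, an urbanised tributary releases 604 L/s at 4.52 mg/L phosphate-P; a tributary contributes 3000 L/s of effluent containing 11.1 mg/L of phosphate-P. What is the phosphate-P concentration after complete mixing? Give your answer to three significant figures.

After mixing, C = (21700·0.1200 + 604.0·4.520 + 3000·11.10) / 25300 = 38630/25300 = 1.527 mg/L.

1.53 mg/L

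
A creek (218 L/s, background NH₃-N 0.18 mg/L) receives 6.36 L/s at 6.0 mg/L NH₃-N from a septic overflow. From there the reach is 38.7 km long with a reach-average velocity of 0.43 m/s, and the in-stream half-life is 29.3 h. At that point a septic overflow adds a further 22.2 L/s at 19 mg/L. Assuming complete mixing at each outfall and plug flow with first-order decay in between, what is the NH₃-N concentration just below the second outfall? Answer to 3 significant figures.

Mixed concentration C = ΣQC/ΣQ = (218.0·0.1800 + 6.360·6.000) / 224.4 = 77.40/224.4 = 0.3450 mg/L; combined flow 224.4 L/s.
Travel time t = 38.7·1000 / 0.43 = 90000 s = 25.00 h.
Half-life 29.3 h → k = ln 2 / 29.3 = 0.02366 h⁻¹ = 0.5678 d⁻¹.
Decay over the reach: 0.3450·exp(−kt) = 0.3450·0.5535 = 0.1910 mg/L.
Second outfall: C = (224.4·0.1910 + 22.20·19.00)/246.6 = 1.885 mg/L.

1.88 mg/L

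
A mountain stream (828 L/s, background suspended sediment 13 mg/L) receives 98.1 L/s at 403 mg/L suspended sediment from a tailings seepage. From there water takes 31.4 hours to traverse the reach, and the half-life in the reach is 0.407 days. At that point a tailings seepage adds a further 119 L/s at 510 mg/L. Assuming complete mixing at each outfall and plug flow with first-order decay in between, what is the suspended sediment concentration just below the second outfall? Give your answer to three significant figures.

Conservation of mass: C = (828.0·13.00 + 98.10·403.0) / 926.1 = 50300/926.1 = 54.31 mg/L; combined flow 926.1 L/s.
Half-life 0.407 d → k = ln 2 / 0.407 = 1.703 d⁻¹.
After decay, C = 54.31 × e^(−kt) = 54.31 × 0.1077 = 5.851 mg/L.
Second outfall: C = (926.1·5.851 + 119.0·510.0)/1045 = 63.26 mg/L.

63.3 mg/L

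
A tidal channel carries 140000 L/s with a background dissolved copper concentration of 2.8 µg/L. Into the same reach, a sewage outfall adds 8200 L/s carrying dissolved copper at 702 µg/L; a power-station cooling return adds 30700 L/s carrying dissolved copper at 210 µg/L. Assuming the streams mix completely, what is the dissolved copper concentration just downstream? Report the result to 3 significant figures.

After mixing, C = (140000·2.800 + 8200·702.0 + 30700·210.0) / 178900 = 12600000/178900 = 70.40 µg/L.

70.4 µg/L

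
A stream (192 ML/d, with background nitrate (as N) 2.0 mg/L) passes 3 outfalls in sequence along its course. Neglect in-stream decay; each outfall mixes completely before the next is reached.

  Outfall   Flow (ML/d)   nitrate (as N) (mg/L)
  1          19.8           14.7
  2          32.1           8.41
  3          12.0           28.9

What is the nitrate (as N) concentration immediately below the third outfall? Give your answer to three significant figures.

Below outfall 1: Q → 211.8 ML/d, C = (192.0·2.000 + 19.80·14.70)/211.8 = 3.187 mg/L.
Below outfall 2: Q → 243.9 ML/d, C = (211.8·3.187 + 32.10·8.410)/243.9 = 3.875 mg/L.
Below outfall 3: Q → 255.9 ML/d, C = (243.9·3.875 + 12.00·28.90)/255.9 = 5.048 mg/L.

5.05 mg/L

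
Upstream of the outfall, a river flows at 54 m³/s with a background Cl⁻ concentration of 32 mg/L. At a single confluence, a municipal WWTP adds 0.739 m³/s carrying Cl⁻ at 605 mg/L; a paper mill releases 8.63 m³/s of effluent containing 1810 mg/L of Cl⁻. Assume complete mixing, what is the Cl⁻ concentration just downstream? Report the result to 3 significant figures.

Mass balance: C = (54.00·32.00 + 0.7390·605.0 + 8.630·1810) / 63.37 = 17800/63.37 = 280.8 mg/L.

281 mg/L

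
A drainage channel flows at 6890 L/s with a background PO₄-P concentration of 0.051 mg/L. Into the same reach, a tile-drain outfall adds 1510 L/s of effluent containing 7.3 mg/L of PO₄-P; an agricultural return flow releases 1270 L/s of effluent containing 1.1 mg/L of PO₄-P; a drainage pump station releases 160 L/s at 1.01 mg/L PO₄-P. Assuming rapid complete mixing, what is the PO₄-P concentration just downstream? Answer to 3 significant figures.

Mixed concentration C = ΣQC/ΣQ = (6890·0.05100 + 1510·7.300 + 1270·1.100 + 160.0·1.010) / 9830 = 12930/9830 = 1.316 mg/L.

1.32 mg/L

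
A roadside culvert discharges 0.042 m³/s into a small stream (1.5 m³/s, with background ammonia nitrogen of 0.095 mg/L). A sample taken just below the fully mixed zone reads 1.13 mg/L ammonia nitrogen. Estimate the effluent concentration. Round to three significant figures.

38.1 mg/L

Mass balance: 1.500·0.09500 + 0.04200·Cₑ = 1.542·1.130
→ Cₑ = (1.542·1.130 − 1.500·0.09500) / 0.04200 = 38.09 mg/L.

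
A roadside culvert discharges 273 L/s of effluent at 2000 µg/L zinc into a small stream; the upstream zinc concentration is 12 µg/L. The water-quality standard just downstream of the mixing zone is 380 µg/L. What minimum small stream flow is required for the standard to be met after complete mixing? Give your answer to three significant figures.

1200 L/s

Set C_mix = 380: (Q·12.00 + 273.0·2000) / (Q + 273.0) = 380
→ Q = 273.0·(2000 − 380)/(380 − 12.00) = 1202 L/s.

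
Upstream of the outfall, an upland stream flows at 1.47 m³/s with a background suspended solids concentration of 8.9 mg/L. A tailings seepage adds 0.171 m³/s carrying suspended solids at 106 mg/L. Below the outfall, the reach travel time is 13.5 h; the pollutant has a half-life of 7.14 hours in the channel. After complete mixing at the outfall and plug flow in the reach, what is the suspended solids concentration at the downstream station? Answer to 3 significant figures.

Mixed concentration C = ΣQC/ΣQ = (1.470·8.900 + 0.1710·106.0) / 1.641 = 31.21/1.641 = 19.02 mg/L.
Half-life 7.14 h → k = ln 2 / 7.14 = 0.09708 h⁻¹ = 2.330 d⁻¹.
First-order decay: C = 19.02·exp(−k·t) = 19.02·0.2697 = 5.129 mg/L.

5.13 mg/L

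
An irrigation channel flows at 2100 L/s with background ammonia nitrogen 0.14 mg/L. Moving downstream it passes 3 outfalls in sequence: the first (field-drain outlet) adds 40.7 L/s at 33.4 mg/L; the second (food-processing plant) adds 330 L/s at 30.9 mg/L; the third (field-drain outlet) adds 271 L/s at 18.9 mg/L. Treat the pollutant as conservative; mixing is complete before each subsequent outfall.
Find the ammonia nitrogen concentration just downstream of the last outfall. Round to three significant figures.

6.19 mg/L

After outfall 1: Q = 2100 + 40.70 = 2141 L/s; C = (2100·0.1400 + 40.70·33.40)/2141 = 0.7724 mg/L.
After outfall 2: Q = 2141 + 330.0 = 2471 L/s; C = (2141·0.7724 + 330.0·30.90)/2471 = 4.796 mg/L.
After outfall 3: Q = 2471 + 271.0 = 2742 L/s; C = (2471·4.796 + 271.0·18.90)/2742 = 6.190 mg/L.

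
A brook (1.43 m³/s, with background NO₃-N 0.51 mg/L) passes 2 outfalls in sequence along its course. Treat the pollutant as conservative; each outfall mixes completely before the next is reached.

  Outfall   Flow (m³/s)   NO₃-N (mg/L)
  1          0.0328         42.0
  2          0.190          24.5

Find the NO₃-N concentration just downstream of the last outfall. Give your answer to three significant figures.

Outfall 1: combined Q = 1.463 m³/s; C = (1.430·0.5100 + 0.03280·42.00)/1.463 = 1.440 mg/L.
Outfall 2: combined Q = 1.653 m³/s; C = (1.463·1.440 + 0.1900·24.50)/1.653 = 4.091 mg/L.

4.09 mg/L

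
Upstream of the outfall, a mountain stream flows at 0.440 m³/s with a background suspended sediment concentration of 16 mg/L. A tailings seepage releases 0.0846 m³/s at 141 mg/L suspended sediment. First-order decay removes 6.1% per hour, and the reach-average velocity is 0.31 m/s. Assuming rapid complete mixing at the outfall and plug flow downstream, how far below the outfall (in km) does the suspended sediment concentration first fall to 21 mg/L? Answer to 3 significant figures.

9.63 km

Flow-weighted average: C = (0.4400·16.00 + 0.08460·141.0) / 0.5246 = 18.97/0.5246 = 36.16 mg/L.
6.1%/h lost → k = −ln(1 − 0.061) = 0.06294 h⁻¹.
Set 36.16·exp(−k·t) = 21 → t = ln(36.16/21)/k = 31080 s = 8.633 h.
Distance = v·t = 0.31·31080 = 9635 m = 9.635 km.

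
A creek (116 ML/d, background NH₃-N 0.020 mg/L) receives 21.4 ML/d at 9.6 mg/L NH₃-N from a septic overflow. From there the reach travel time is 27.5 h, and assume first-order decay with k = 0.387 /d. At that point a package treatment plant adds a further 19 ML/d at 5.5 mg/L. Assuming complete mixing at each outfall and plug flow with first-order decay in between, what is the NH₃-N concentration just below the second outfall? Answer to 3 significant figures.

1.52 mg/L

After mixing, C = (116.0·0.02000 + 21.40·9.600) / 137.4 = 207.8/137.4 = 1.512 mg/L; combined flow 137.4 ML/d.
First-order decay: C = 1.512·exp(−k·t) = 1.512·0.6418 = 0.9705 mg/L.
At the second outfall, C = (137.4·0.9705 + 19.00·5.500) / (137.4 + 19.00) = 1.521 mg/L.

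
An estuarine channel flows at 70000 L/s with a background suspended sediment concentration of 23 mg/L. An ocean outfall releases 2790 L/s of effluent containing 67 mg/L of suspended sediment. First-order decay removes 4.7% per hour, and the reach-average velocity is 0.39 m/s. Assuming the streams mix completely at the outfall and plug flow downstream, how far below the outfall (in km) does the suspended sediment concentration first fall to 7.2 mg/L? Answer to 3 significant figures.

After mixing, C = (70000·23.00 + 2790·67.00) / 72790 = 1797000/72790 = 24.69 mg/L.
4.7%/h lost → k = −ln(1 − 0.047) = 0.04814 h⁻¹.
Set 24.69·exp(−k·t) = 7.2 → t = ln(24.69/7.2)/k = 92140 s = 25.60 h.
Distance = v·t = 0.39·92140 = 35940 m = 35.94 km.

35.9 km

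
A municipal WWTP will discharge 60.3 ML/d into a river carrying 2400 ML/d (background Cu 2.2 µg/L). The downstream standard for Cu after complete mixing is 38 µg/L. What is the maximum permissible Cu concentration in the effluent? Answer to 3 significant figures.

1460 µg/L

At the limit, (Qr·Cr + Qe·Cₑ)/(Qr + Qe) = 38:
Cₑ = (2460·38 − 2400·2.200) / 60.30 = 1463 µg/L.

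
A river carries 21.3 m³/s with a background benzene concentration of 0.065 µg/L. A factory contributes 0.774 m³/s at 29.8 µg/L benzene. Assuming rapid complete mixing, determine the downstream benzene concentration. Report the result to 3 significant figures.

1.11 µg/L

Mixed concentration C = ΣQC/ΣQ = (21.30·0.06500 + 0.7740·29.80) / 22.07 = 24.45/22.07 = 1.108 µg/L.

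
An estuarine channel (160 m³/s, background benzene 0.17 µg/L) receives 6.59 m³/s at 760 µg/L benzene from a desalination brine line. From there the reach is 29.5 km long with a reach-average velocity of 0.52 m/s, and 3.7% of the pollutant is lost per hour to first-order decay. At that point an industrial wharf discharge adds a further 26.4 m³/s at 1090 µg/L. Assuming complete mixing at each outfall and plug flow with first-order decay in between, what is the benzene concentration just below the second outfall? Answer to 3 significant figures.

164 µg/L

Mass balance: C = (160.0·0.1700 + 6.590·760.0) / 166.6 = 5036/166.6 = 30.23 µg/L; combined flow 166.6 m³/s.
Travel time t = 29.5·1000 / 0.52 = 56730 s = 15.76 h.
3.7%/h lost → k = −ln(1 − 0.037) = 0.03770 h⁻¹.
Applying C = C₀e^(−kt): 30.23 × 0.5520 = 16.69 µg/L.
Second outfall: C = (166.6·16.69 + 26.40·1090)/193.0 = 163.5 µg/L.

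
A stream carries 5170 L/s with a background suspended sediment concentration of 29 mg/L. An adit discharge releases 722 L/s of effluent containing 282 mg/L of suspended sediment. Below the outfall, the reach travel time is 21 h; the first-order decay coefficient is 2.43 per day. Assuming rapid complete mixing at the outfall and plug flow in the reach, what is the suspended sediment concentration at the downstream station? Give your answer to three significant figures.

7.16 mg/L

Conservation of mass: C = (5170·29.00 + 722.0·282.0) / 5892 = 353500/5892 = 60.00 mg/L.
First-order decay: C = 60.00·exp(−k·t) = 60.00·0.1193 = 7.157 mg/L.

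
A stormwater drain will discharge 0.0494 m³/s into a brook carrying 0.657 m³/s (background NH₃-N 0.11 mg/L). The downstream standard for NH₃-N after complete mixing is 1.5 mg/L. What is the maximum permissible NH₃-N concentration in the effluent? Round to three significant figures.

20.0 mg/L

At the limit, (Qr·Cr + Qe·Cₑ)/(Qr + Qe) = 1.5:
Cₑ = (0.7064·1.5 − 0.6570·0.1100) / 0.04940 = 19.99 mg/L.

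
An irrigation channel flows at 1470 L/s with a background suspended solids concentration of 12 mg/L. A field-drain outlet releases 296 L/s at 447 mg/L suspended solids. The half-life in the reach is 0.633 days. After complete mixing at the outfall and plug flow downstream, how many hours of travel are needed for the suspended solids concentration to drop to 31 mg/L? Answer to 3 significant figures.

Conservation of mass: C = (1470·12.00 + 296.0·447.0) / 1766 = 150000/1766 = 84.91 mg/L.
Half-life 0.633 d → k = ln 2 / 0.633 = 1.095 d⁻¹.
84.91·exp(−k·t) = 31 → t = ln(84.91/31)/k = 79500 s = 22.08 h.

22.1 h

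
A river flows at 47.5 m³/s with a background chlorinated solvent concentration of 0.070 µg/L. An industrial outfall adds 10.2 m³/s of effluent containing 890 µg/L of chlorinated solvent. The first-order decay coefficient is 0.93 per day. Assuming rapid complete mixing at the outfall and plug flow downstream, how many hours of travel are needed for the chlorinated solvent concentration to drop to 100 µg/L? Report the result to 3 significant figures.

Mass balance: C = (47.50·0.07000 + 10.20·890.0) / 57.70 = 9081/57.70 = 157.4 µg/L.
157.4·exp(−k·t) = 100 → t = ln(157.4/100)/k = 42140 s = 11.70 h.

11.7 h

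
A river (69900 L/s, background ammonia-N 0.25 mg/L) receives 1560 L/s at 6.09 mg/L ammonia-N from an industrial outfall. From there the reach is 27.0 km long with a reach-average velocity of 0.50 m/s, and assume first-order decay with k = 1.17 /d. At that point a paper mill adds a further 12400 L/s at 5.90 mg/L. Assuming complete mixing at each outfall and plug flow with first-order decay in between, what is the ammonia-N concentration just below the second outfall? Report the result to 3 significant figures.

Mixed concentration C = ΣQC/ΣQ = (69900·0.2500 + 1560·6.090) / 71460 = 26980/71460 = 0.3775 mg/L; combined flow 71460 L/s.
Travel time t = 27.0·1000 / 0.50 = 54000 s = 15.00 h.
After decay, C = 0.3775 × e^(−kt) = 0.3775 × 0.4813 = 0.1817 mg/L.
Second outfall: C = (71460·0.1817 + 12400·5.900)/83860 = 1.027 mg/L.

1.03 mg/L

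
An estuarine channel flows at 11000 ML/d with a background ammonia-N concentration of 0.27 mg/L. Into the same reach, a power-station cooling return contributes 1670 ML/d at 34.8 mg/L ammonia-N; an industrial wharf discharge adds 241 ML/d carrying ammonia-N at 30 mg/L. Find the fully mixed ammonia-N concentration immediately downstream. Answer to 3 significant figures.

5.29 mg/L

Conservation of mass: C = (11000·0.2700 + 1670·34.80 + 241.0·30.00) / 12910 = 68320/12910 = 5.291 mg/L.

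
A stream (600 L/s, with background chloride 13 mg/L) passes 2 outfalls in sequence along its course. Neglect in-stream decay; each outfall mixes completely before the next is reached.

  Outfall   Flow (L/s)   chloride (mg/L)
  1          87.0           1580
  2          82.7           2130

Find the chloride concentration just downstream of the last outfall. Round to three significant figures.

418 mg/L

Outfall 1: combined Q = 687.0 L/s; C = (600.0·13.00 + 87.00·1580)/687.0 = 211.4 mg/L.
Outfall 2: combined Q = 769.7 L/s; C = (687.0·211.4 + 82.70·2130)/769.7 = 417.6 mg/L.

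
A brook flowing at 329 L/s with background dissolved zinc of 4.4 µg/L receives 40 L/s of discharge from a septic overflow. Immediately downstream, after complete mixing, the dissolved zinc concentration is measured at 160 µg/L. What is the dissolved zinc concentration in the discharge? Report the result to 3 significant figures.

Mass balance: 329.0·4.400 + 40.00·Cₑ = 369.0·160.0
→ Cₑ = (369.0·160.0 − 329.0·4.400) / 40.00 = 1440 µg/L.

1440 µg/L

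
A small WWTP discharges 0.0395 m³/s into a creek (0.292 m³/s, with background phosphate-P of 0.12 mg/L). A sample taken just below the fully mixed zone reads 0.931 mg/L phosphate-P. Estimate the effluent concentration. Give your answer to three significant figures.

Mass balance: 0.2920·0.1200 + 0.03950·Cₑ = 0.3315·0.9310
→ Cₑ = (0.3315·0.9310 − 0.2920·0.1200) / 0.03950 = 6.926 mg/L.

6.93 mg/L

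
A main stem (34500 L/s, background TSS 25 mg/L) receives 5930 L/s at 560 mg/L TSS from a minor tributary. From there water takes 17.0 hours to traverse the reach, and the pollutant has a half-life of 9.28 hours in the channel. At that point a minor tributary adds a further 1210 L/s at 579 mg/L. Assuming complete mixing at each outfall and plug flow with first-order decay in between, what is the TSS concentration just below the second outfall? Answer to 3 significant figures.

Mixed concentration C = ΣQC/ΣQ = (34500·25.00 + 5930·560.0) / 40430 = 4183000/40430 = 103.5 mg/L; combined flow 40430 L/s.
Half-life 9.28 h → k = ln 2 / 9.28 = 0.07469 h⁻¹ = 1.793 d⁻¹.
After decay, C = 103.5 × e^(−kt) = 103.5 × 0.2809 = 29.06 mg/L.
Second outfall: C = (40430·29.06 + 1210·579.0)/41640 = 45.04 mg/L.

45.0 mg/L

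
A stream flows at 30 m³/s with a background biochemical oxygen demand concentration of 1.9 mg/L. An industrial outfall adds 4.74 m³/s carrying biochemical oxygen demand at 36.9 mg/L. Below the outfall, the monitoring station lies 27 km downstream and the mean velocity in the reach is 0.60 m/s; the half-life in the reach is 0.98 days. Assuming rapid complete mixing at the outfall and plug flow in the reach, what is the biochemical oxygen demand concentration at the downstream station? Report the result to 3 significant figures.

4.62 mg/L

After mixing, C = (30.00·1.900 + 4.740·36.90) / 34.74 = 231.9/34.74 = 6.675 mg/L.
Travel time t = 27·1000 / 0.60 = 45000 s = 12.50 h.
Half-life 0.98 d → k = ln 2 / 0.98 = 0.7073 d⁻¹.
After decay, C = 6.675 × e^(−kt) = 6.675 × 0.6919 = 4.618 mg/L.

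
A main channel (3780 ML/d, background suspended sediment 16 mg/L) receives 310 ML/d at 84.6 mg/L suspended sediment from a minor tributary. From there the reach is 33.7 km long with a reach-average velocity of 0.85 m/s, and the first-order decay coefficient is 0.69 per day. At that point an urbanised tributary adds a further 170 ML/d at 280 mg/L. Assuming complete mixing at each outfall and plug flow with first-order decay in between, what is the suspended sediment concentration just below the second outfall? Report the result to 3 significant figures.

26.0 mg/L

Conservation of mass: C = (3780·16.00 + 310.0·84.60) / 4090 = 86710/4090 = 21.20 mg/L; combined flow 4090 ML/d.
Travel time t = 33.7·1000 / 0.85 = 39650 s = 11.01 h.
After decay, C = 21.20 × e^(−kt) = 21.20 × 0.7286 = 15.45 mg/L.
Second outfall: C = (4090·15.45 + 170.0·280.0)/4260 = 26.00 mg/L.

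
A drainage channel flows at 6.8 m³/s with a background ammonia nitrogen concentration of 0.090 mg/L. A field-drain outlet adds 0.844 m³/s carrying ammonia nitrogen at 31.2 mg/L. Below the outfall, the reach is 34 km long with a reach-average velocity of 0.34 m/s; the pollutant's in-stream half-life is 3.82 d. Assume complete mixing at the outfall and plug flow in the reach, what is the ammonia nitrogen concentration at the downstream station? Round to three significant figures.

2.86 mg/L

Conservation of mass: C = (6.800·0.09000 + 0.8440·31.20) / 7.644 = 26.94/7.644 = 3.525 mg/L.
Travel time t = 34·1000 / 0.34 = 100000 s = 27.78 h.
Half-life 3.82 d → k = ln 2 / 3.82 = 0.1815 d⁻¹.
Decay over the reach: 3.525·exp(−kt) = 3.525·0.8106 = 2.857 mg/L.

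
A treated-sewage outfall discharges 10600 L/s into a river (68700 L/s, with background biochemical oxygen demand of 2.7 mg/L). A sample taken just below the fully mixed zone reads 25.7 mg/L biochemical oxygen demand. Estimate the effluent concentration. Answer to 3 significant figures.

175 mg/L

Mass balance: 68700·2.700 + 10600·Cₑ = 79300·25.70
→ Cₑ = (79300·25.70 − 68700·2.700) / 10600 = 174.8 mg/L.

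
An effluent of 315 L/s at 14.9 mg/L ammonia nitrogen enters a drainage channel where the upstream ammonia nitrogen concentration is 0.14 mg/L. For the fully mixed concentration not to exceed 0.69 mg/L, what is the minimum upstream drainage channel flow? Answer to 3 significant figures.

8140 L/s

Set C_mix = 0.69: (Q·0.1400 + 315.0·14.90) / (Q + 315.0) = 0.69
→ Q = 315.0·(14.90 − 0.69)/(0.69 − 0.1400) = 8138 L/s.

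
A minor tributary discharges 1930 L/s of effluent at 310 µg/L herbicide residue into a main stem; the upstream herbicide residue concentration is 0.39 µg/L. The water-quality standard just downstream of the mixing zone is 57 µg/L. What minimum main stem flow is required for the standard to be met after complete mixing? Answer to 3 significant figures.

8630 L/s

Set C_mix = 57: (Q·0.3900 + 1930·310.0) / (Q + 1930) = 57
→ Q = 1930·(310.0 − 57)/(57 − 0.3900) = 8626 L/s.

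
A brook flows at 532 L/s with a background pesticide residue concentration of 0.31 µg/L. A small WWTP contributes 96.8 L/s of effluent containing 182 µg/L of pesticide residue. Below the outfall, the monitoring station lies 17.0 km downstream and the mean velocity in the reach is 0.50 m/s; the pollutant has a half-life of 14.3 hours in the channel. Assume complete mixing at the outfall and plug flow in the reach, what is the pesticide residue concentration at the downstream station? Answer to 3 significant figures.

Flow-weighted average: C = (532.0·0.3100 + 96.80·182.0) / 628.8 = 17780/628.8 = 28.28 µg/L.
Travel time t = 17.0·1000 / 0.50 = 34000 s = 9.444 h.
Half-life 14.3 h → k = ln 2 / 14.3 = 0.04847 h⁻¹ = 1.163 d⁻¹.
First-order decay: C = 28.28·exp(−k·t) = 28.28·0.6327 = 17.89 µg/L.

17.9 µg/L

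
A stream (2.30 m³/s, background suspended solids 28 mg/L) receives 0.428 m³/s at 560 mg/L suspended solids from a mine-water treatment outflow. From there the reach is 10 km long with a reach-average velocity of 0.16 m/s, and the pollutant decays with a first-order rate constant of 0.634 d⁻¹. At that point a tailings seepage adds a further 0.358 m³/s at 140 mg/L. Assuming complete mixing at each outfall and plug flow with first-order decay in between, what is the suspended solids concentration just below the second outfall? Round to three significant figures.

78.5 mg/L

After mixing, C = (2.300·28.00 + 0.4280·560.0) / 2.728 = 304.1/2.728 = 111.5 mg/L; combined flow 2.728 m³/s.
Travel time t = 10·1000 / 0.16 = 62500 s = 17.36 h.
Decay over the reach: 111.5·exp(−kt) = 111.5·0.6322 = 70.46 mg/L.
At the second outfall, C = (2.728·70.46 + 0.3580·140.0) / (2.728 + 0.3580) = 78.53 mg/L.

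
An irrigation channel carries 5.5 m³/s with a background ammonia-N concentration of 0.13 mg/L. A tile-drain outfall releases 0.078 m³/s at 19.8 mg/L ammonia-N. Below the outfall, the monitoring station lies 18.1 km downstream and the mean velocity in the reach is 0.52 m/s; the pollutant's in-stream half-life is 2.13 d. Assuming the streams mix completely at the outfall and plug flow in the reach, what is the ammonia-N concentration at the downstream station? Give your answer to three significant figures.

0.355 mg/L

Conservation of mass: C = (5.500·0.1300 + 0.07800·19.80) / 5.578 = 2.259/5.578 = 0.4051 mg/L.
Travel time t = 18.1·1000 / 0.52 = 34810 s = 9.669 h.
Half-life 2.13 d → k = ln 2 / 2.13 = 0.3254 d⁻¹.
Decay over the reach: 0.4051·exp(−kt) = 0.4051·0.8771 = 0.3553 mg/L.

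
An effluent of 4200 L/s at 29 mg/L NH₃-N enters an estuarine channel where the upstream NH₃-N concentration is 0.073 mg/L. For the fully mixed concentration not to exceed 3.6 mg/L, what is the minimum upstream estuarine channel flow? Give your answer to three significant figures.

30200 L/s

Set C_mix = 3.6: (Q·0.07300 + 4200·29.00) / (Q + 4200) = 3.6
→ Q = 4200·(29.00 − 3.6)/(3.6 − 0.07300) = 30250 L/s.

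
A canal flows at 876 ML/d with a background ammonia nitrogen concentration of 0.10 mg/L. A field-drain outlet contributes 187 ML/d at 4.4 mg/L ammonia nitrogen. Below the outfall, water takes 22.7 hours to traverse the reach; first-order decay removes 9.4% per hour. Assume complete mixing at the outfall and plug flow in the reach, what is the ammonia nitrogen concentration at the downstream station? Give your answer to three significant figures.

0.0911 mg/L

Flow-weighted average: C = (876.0·0.1000 + 187.0·4.400) / 1063 = 910.4/1063 = 0.8564 mg/L.
9.4%/h lost → k = −ln(1 − 0.094) = 0.09872 h⁻¹.
First-order decay: C = 0.8564·exp(−k·t) = 0.8564·0.1064 = 0.09110 mg/L.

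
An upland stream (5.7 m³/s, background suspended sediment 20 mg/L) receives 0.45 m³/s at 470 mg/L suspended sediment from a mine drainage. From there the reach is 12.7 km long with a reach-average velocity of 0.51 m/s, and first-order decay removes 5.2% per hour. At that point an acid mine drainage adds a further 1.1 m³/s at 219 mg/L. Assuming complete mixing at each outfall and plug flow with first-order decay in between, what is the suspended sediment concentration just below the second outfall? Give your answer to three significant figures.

64.3 mg/L

Mixed concentration C = ΣQC/ΣQ = (5.700·20.00 + 0.4500·470.0) / 6.150 = 325.5/6.150 = 52.93 mg/L; combined flow 6.150 m³/s.
Travel time t = 12.7·1000 / 0.51 = 24900 s = 6.917 h.
5.2%/h lost → k = −ln(1 − 0.052) = 0.05340 h⁻¹.
First-order decay: C = 52.93·exp(−k·t) = 52.93·0.6912 = 36.58 mg/L.
Second outfall: C = (6.150·36.58 + 1.100·219.0)/7.250 = 64.26 mg/L.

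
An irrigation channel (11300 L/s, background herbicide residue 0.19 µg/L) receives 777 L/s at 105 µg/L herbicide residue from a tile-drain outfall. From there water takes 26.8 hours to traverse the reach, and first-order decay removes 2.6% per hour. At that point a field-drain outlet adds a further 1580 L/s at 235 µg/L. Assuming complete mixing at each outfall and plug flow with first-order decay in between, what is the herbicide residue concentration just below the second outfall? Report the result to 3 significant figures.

Mixed concentration C = ΣQC/ΣQ = (11300·0.1900 + 777.0·105.0) / 12080 = 83730/12080 = 6.933 µg/L; combined flow 12080 L/s.
2.6%/h lost → k = −ln(1 − 0.026) = 0.02634 h⁻¹.
First-order decay: C = 6.933·exp(−k·t) = 6.933·0.4936 = 3.422 µg/L.
At the second outfall, C = (12080·3.422 + 1580·235.0) / (12080 + 1580) = 30.21 µg/L.

30.2 µg/L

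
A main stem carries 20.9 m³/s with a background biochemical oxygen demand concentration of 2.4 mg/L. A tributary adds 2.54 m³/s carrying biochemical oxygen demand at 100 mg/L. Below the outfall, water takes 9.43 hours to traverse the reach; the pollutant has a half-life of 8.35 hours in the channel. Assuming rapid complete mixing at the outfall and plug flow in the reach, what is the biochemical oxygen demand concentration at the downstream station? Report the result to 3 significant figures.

5.93 mg/L

Conservation of mass: C = (20.90·2.400 + 2.540·100.0) / 23.44 = 304.2/23.44 = 12.98 mg/L.
Half-life 8.35 h → k = ln 2 / 8.35 = 0.08301 h⁻¹ = 1.992 d⁻¹.
First-order decay: C = 12.98·exp(−k·t) = 12.98·0.4571 = 5.932 mg/L.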